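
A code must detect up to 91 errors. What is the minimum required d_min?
Detecting e errors requires d_min ≥ e + 1 = 91 + 1 = 92.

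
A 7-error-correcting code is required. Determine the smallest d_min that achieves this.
Correcting t errors requires d_min ≥ 2t + 1 = 2·7 + 1 = 15.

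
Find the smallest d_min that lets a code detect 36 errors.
Detecting e errors requires d_min ≥ e + 1 = 36 + 1 = 37.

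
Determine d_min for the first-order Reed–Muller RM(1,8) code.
d_min = 128 (RM(1,8) has length 256 and minimum distance 2^(m−1) = 128).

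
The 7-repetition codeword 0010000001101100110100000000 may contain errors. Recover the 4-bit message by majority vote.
Split into 7-bit blocks and majority-vote each:
  block 1 = 0010000: 1 ones, 6 zeros → 0
  block 2 = 0011011: 4 ones, 3 zeros → 1
  block 3 = 0011010: 3 ones, 4 zeros → 0
  block 4 = 0000000: 0 ones, 7 zeros → 0
Decoded = 0100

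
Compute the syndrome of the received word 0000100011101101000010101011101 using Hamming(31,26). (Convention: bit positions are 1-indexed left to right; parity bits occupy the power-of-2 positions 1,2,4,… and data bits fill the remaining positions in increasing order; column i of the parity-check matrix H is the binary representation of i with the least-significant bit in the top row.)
Syndrome s = H · r^T (mod 2), r = 0000100011101101000010101011101:
  s[0] = (1010101010101010101010101010101)·(0000100011101101000010101011101) mod 2 = 0+0+0+0+1+0+0+0+1+0+1+0+1+0+0+0+0+0+0+0+1+0+1+0+1+0+1+0+1+0+1 mod 2 = 0
  s[1] = (0110011001100110011001100110011)·(0000100011101101000010101011101) mod 2 = 0+0+0+0+0+0+0+0+0+1+1+0+0+1+0+0+0+0+0+0+0+0+1+0+0+0+1+0+0+0+1 mod 2 = 0
  s[2] = (0001111000011110000111100001111)·(0000100011101101000010101011101) mod 2 = 0+0+0+0+1+0+0+0+0+0+0+0+1+1+0+0+0+0+0+0+1+0+1+0+0+0+0+1+1+0+1 mod 2 = 0
  s[3] = (0000000111111110000000011111111)·(0000100011101101000010101011101) mod 2 = 0+0+0+0+0+0+0+0+1+1+1+0+1+1+0+0+0+0+0+0+0+0+0+0+1+0+1+1+1+0+1 mod 2 = 0
  s[4] = (0000000000000001111111111111111)·(0000100011101101000010101011101) mod 2 = 0+0+0+0+0+0+0+0+0+0+0+0+0+0+0+1+0+0+0+0+1+0+1+0+1+0+1+1+1+0+1 mod 2 = 0
Syndrome = 00000
s = 0: no error detected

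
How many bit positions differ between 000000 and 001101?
XOR = 001101, count of 1s = 3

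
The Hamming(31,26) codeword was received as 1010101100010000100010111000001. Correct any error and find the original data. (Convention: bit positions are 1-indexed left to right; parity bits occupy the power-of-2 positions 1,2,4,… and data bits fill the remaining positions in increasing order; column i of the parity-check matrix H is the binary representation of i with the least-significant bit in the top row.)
Syndrome s = H · r^T (mod 2), r = 1010101100010000100010111000001:
  s[0] = (1010101010101010101010101010101)·(1010101100010000100010111000001) mod 2 = 1+0+1+0+1+0+1+0+0+0+0+0+0+0+0+0+1+0+0+0+1+0+1+0+1+0+0+0+0+0+1 mod 2 = 1
  s[1] = (0110011001100110011001100110011)·(1010101100010000100010111000001) mod 2 = 0+0+1+0+0+0+1+0+0+0+0+0+0+0+0+0+0+0+0+0+0+0+1+0+0+0+0+0+0+0+1 mod 2 = 0
  s[2] = (0001111000011110000111100001111)·(1010101100010000100010111000001) mod 2 = 0+0+0+0+1+0+1+0+0+0+0+1+0+0+0+0+0+0+0+0+1+0+1+0+0+0+0+0+0+0+1 mod 2 = 0
  s[3] = (0000000111111110000000011111111)·(1010101100010000100010111000001) mod 2 = 0+0+0+0+0+0+0+1+0+0+0+1+0+0+0+0+0+0+0+0+0+0+0+1+1+0+0+0+0+0+1 mod 2 = 1
  s[4] = (0000000000000001111111111111111)·(1010101100010000100010111000001) mod 2 = 0+0+0+0+0+0+0+0+0+0+0+0+0+0+0+0+1+0+0+0+1+0+1+1+1+0+0+0+0+0+1 mod 2 = 0
Syndrome = 10010
Column 9 of H equals this syndrome → error at bit 9 (1-indexed).
Flip bit 9: 1010101100010000100010111000001 → 1010101110010000100010111000001
Extract data bits at positions {3,5,6,7,9,10,11,12,13,14,15,17,18,19,20,21,22,23,24,25,26,27,28,29,30,31}: 11011001000100010111000001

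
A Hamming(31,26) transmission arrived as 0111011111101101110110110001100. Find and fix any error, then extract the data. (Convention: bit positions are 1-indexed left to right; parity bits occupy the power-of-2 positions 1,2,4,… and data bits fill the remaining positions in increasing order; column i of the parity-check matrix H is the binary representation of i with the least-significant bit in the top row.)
Syndrome s = H · r^T (mod 2), r = 0111011111101101110110110001100:
  s[0] = (1010101010101010101010101010101)·(0111011111101101110110110001100) mod 2 = 0+0+1+0+0+0+1+0+1+0+1+0+1+0+0+0+1+0+0+0+1+0+1+0+0+0+0+0+1+0+0 mod 2 = 1
  s[1] = (0110011001100110011001100110011)·(0111011111101101110110110001100) mod 2 = 0+1+1+0+0+1+1+0+0+1+1+0+0+1+0+0+0+1+0+0+0+0+1+0+0+0+0+0+0+0+0 mod 2 = 1
  s[2] = (0001111000011110000111100001111)·(0111011111101101110110110001100) mod 2 = 0+0+0+1+0+1+1+0+0+0+0+0+1+1+0+0+0+0+0+1+1+0+1+0+0+0+0+1+1+0+0 mod 2 = 0
  s[3] = (0000000111111110000000011111111)·(0111011111101101110110110001100) mod 2 = 0+0+0+0+0+0+0+1+1+1+1+0+1+1+0+0+0+0+0+0+0+0+0+1+0+0+0+1+1+0+0 mod 2 = 1
  s[4] = (0000000000000001111111111111111)·(0111011111101101110110110001100) mod 2 = 0+0+0+0+0+0+0+0+0+0+0+0+0+0+0+1+1+1+0+1+1+0+1+1+0+0+0+1+1+0+0 mod 2 = 1
Syndrome = 11011
Column 27 of H equals this syndrome → error at bit 27 (1-indexed).
Flip bit 27: 0111011111101101110110110001100 → 0111011111101101110110110011100
Extract data bits at positions {3,5,6,7,9,10,11,12,13,14,15,17,18,19,20,21,22,23,24,25,26,27,28,29,30,31}: 10111110110110110110011100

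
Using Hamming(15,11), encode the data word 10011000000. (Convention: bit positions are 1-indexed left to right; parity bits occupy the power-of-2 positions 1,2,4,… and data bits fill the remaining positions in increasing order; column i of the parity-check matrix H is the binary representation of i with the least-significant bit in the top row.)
Codeword c = d · G (mod 2), d = 10011000000:
  c[0] = d·G[:,0] = (10011000000)·(11011010101) mod 2 = 1+0+0+1+1+0+0+0+0+0+0 mod 2 = 1
  c[1] = d·G[:,1] = (10011000000)·(10110110011) mod 2 = 1+0+0+1+0+0+0+0+0+0+0 mod 2 = 0
  c[2] = d·G[:,2] = (10011000000)·(10000000000) mod 2 = 1+0+0+0+0+0+0+0+0+0+0 mod 2 = 1
  c[3] = d·G[:,3] = (10011000000)·(01110001111) mod 2 = 0+0+0+1+0+0+0+0+0+0+0 mod 2 = 1
  c[4] = d·G[:,4] = (10011000000)·(01000000000) mod 2 = 0+0+0+0+0+0+0+0+0+0+0 mod 2 = 0
  c[5] = d·G[:,5] = (10011000000)·(00100000000) mod 2 = 0+0+0+0+0+0+0+0+0+0+0 mod 2 = 0
  c[6] = d·G[:,6] = (10011000000)·(00010000000) mod 2 = 0+0+0+1+0+0+0+0+0+0+0 mod 2 = 1
  c[7] = d·G[:,7] = (10011000000)·(00001111111) mod 2 = 0+0+0+0+1+0+0+0+0+0+0 mod 2 = 1
  c[8] = d·G[:,8] = (10011000000)·(00001000000) mod 2 = 0+0+0+0+1+0+0+0+0+0+0 mod 2 = 1
  c[9] = d·G[:,9] = (10011000000)·(00000100000) mod 2 = 0+0+0+0+0+0+0+0+0+0+0 mod 2 = 0
  c[10] = d·G[:,10] = (10011000000)·(00000010000) mod 2 = 0+0+0+0+0+0+0+0+0+0+0 mod 2 = 0
  c[11] = d·G[:,11] = (10011000000)·(00000001000) mod 2 = 0+0+0+0+0+0+0+0+0+0+0 mod 2 = 0
  c[12] = d·G[:,12] = (10011000000)·(00000000100) mod 2 = 0+0+0+0+0+0+0+0+0+0+0 mod 2 = 0
  c[13] = d·G[:,13] = (10011000000)·(00000000010) mod 2 = 0+0+0+0+0+0+0+0+0+0+0 mod 2 = 0
  c[14] = d·G[:,14] = (10011000000)·(00000000001) mod 2 = 0+0+0+0+0+0+0+0+0+0+0 mod 2 = 0
Codeword = 101100111000000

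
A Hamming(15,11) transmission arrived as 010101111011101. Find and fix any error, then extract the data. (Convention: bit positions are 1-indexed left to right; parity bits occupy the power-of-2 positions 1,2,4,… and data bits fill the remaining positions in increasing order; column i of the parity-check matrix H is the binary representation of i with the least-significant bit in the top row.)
Syndrome s = H · r^T (mod 2), r = 010101111011101:
  s[0] = (101010101010101)·(010101111011101) mod 2 = 0+0+0+0+0+0+1+0+1+0+1+0+1+0+1 mod 2 = 1
  s[1] = (011001100110011)·(010101111011101) mod 2 = 0+1+0+0+0+1+1+0+0+0+1+0+0+0+1 mod 2 = 1
  s[2] = (000111100001111)·(010101111011101) mod 2 = 0+0+0+1+0+1+1+0+0+0+0+1+1+0+1 mod 2 = 0
  s[3] = (000000011111111)·(010101111011101) mod 2 = 0+0+0+0+0+0+0+1+1+0+1+1+1+0+1 mod 2 = 0
Syndrome = 1100
Column 3 of H equals this syndrome → error at bit 3 (1-indexed).
Flip bit 3: 010101111011101 → 011101111011101
Extract data bits at positions {3,5,6,7,9,10,11,12,13,14,15}: 10111011101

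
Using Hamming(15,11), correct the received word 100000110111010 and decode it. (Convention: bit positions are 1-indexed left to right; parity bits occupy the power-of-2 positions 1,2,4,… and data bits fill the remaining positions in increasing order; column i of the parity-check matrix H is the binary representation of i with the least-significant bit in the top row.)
Syndrome s = H · r^T (mod 2), r = 100000110111010:
  s[0] = (101010101010101)·(100000110111010) mod 2 = 1+0+0+0+0+0+1+0+0+0+1+0+0+0+0 mod 2 = 1
  s[1] = (011001100110011)·(100000110111010) mod 2 = 0+0+0+0+0+0+1+0+0+1+1+0+0+1+0 mod 2 = 0
  s[2] = (000111100001111)·(100000110111010) mod 2 = 0+0+0+0+0+0+1+0+0+0+0+1+0+1+0 mod 2 = 1
  s[3] = (000000011111111)·(100000110111010) mod 2 = 0+0+0+0+0+0+0+1+0+1+1+1+0+1+0 mod 2 = 1
Syndrome = 1011
Column 13 of H equals this syndrome → error at bit 13 (1-indexed).
Flip bit 13: 100000110111010 → 100000110111110
Extract data bits at positions {3,5,6,7,9,10,11,12,13,14,15}: 00010111110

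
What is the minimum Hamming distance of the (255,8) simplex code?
d_min = 128 (every nonzero codeword of the simplex code S_8 has weight 2^(r−1) = 128).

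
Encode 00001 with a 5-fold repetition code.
Repeat each bit 5× and concatenate:
0→00000  0→00000  0→00000  0→00000  1→11111
Codeword = 0000000000000000000011111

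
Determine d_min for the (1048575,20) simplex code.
d_min = 524288 (every nonzero codeword of the simplex code S_20 has weight 2^(r−1) = 524288).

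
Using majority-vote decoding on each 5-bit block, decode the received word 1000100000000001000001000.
Split into 5-bit blocks and majority-vote each:
  block 1 = 10001: 2 ones, 3 zeros → 0
  block 2 = 00000: 0 ones, 5 zeros → 0
  block 3 = 00000: 0 ones, 5 zeros → 0
  block 4 = 10000: 1 ones, 4 zeros → 0
  block 5 = 01000: 1 ones, 4 zeros → 0
Decoded = 00000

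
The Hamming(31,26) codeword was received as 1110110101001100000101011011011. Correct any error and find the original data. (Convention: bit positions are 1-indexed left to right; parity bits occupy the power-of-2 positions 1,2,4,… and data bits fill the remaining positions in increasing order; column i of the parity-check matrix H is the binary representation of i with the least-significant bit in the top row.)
Syndrome s = H · r^T (mod 2), r = 1110110101001100000101011011011:
  s[0] = (1010101010101010101010101010101)·(1110110101001100000101011011011) mod 2 = 1+0+1+0+1+0+0+0+0+0+0+0+1+0+0+0+0+0+0+0+0+0+0+0+1+0+1+0+0+0+1 mod 2 = 1
  s[1] = (0110011001100110011001100110011)·(1110110101001100000101011011011) mod 2 = 0+1+1+0+0+1+0+0+0+1+0+0+0+1+0+0+0+0+0+0+0+1+0+0+0+0+1+0+0+1+1 mod 2 = 1
  s[2] = (0001111000011110000111100001111)·(1110110101001100000101011011011) mod 2 = 0+0+0+0+1+1+0+0+0+0+0+0+1+1+0+0+0+0+0+1+0+1+0+0+0+0+0+1+0+1+1 mod 2 = 1
  s[3] = (0000000111111110000000011111111)·(1110110101001100000101011011011) mod 2 = 0+0+0+0+0+0+0+1+0+1+0+0+1+1+0+0+0+0+0+0+0+0+0+1+1+0+1+1+0+1+1 mod 2 = 0
  s[4] = (0000000000000001111111111111111)·(1110110101001100000101011011011) mod 2 = 0+0+0+0+0+0+0+0+0+0+0+0+0+0+0+0+0+0+0+1+0+1+0+1+1+0+1+1+0+1+1 mod 2 = 0
Syndrome = 11100
Column 7 of H equals this syndrome → error at bit 7 (1-indexed).
Flip bit 7: 1110110101001100000101011011011 → 1110111101001100000101011011011
Extract data bits at positions {3,5,6,7,9,10,11,12,13,14,15,17,18,19,20,21,22,23,24,25,26,27,28,29,30,31}: 11110100110000101011011011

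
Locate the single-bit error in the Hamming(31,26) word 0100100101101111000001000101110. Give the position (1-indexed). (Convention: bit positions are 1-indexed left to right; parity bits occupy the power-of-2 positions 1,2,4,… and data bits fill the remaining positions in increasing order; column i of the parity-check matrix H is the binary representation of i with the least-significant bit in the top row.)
Syndrome s = H · r^T (mod 2), r = 0100100101101111000001000101110:
  s[0] = (1010101010101010101010101010101)·(0100100101101111000001000101110) mod 2 = 0+0+0+0+1+0+0+0+0+0+1+0+1+0+1+0+0+0+0+0+0+0+0+0+0+0+0+0+1+0+0 mod 2 = 1
  s[1] = (0110011001100110011001100110011)·(0100100101101111000001000101110) mod 2 = 0+1+0+0+0+0+0+0+0+1+1+0+0+1+1+0+0+0+0+0+0+1+0+0+0+1+0+0+0+1+0 mod 2 = 0
  s[2] = (0001111000011110000111100001111)·(0100100101101111000001000101110) mod 2 = 0+0+0+0+1+0+0+0+0+0+0+0+1+1+1+0+0+0+0+0+0+1+0+0+0+0+0+1+1+1+0 mod 2 = 0
  s[3] = (0000000111111110000000011111111)·(0100100101101111000001000101110) mod 2 = 0+0+0+0+0+0+0+1+0+1+1+0+1+1+1+0+0+0+0+0+0+0+0+0+0+1+0+1+1+1+0 mod 2 = 0
  s[4] = (0000000000000001111111111111111)·(0100100101101111000001000101110) mod 2 = 0+0+0+0+0+0+0+0+0+0+0+0+0+0+0+1+0+0+0+0+0+1+0+0+0+1+0+1+1+1+0 mod 2 = 0
Syndrome = 10000
Column i of H is the binary representation of i, so the syndrome is the binary index of the flipped bit.
Read s = 10000 with s[0] as LSB: 1·2^0 + 0·2^1 + 0·2^2 + 0·2^3 + 0·2^4 = 1.
Error is at bit position 1.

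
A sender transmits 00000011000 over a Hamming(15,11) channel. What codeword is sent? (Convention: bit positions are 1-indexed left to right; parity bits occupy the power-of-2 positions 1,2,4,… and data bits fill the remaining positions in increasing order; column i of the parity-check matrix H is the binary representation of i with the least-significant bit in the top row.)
Codeword c = d · G (mod 2), d = 00000011000:
  c[0] = d·G[:,0] = (00000011000)·(11011010101) mod 2 = 0+0+0+0+0+0+1+0+0+0+0 mod 2 = 1
  c[1] = d·G[:,1] = (00000011000)·(10110110011) mod 2 = 0+0+0+0+0+0+1+0+0+0+0 mod 2 = 1
  c[2] = d·G[:,2] = (00000011000)·(10000000000) mod 2 = 0+0+0+0+0+0+0+0+0+0+0 mod 2 = 0
  c[3] = d·G[:,3] = (00000011000)·(01110001111) mod 2 = 0+0+0+0+0+0+0+1+0+0+0 mod 2 = 1
  c[4] = d·G[:,4] = (00000011000)·(01000000000) mod 2 = 0+0+0+0+0+0+0+0+0+0+0 mod 2 = 0
  c[5] = d·G[:,5] = (00000011000)·(00100000000) mod 2 = 0+0+0+0+0+0+0+0+0+0+0 mod 2 = 0
  c[6] = d·G[:,6] = (00000011000)·(00010000000) mod 2 = 0+0+0+0+0+0+0+0+0+0+0 mod 2 = 0
  c[7] = d·G[:,7] = (00000011000)·(00001111111) mod 2 = 0+0+0+0+0+0+1+1+0+0+0 mod 2 = 0
  c[8] = d·G[:,8] = (00000011000)·(00001000000) mod 2 = 0+0+0+0+0+0+0+0+0+0+0 mod 2 = 0
  c[9] = d·G[:,9] = (00000011000)·(00000100000) mod 2 = 0+0+0+0+0+0+0+0+0+0+0 mod 2 = 0
  c[10] = d·G[:,10] = (00000011000)·(00000010000) mod 2 = 0+0+0+0+0+0+1+0+0+0+0 mod 2 = 1
  c[11] = d·G[:,11] = (00000011000)·(00000001000) mod 2 = 0+0+0+0+0+0+0+1+0+0+0 mod 2 = 1
  c[12] = d·G[:,12] = (00000011000)·(00000000100) mod 2 = 0+0+0+0+0+0+0+0+0+0+0 mod 2 = 0
  c[13] = d·G[:,13] = (00000011000)·(00000000010) mod 2 = 0+0+0+0+0+0+0+0+0+0+0 mod 2 = 0
  c[14] = d·G[:,14] = (00000011000)·(00000000001) mod 2 = 0+0+0+0+0+0+0+0+0+0+0 mod 2 = 0
Codeword = 110100000011000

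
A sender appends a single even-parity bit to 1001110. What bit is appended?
Sum of data bits: 1+0+0+1+1+1+0 = 4.
4 mod 2 = 0, so parity bit = 0.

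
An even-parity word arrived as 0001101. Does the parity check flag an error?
Sum of received bits: 0+0+0+1+1+0+1 = 3; 3 mod 2 = 1. Result is 1 ≠ 0 → error detected.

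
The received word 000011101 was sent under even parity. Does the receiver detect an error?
Sum of received bits: 0+0+0+0+1+1+1+0+1 = 4; 4 mod 2 = 0. Result is 0 → no error detected.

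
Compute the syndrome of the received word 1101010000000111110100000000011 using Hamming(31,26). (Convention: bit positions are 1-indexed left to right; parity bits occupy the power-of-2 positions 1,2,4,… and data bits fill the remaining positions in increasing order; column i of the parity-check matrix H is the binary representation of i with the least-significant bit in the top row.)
Syndrome s = H · r^T (mod 2), r = 1101010000000111110100000000011:
  s[0] = (1010101010101010101010101010101)·(1101010000000111110100000000011) mod 2 = 1+0+0+0+0+0+0+0+0+0+0+0+0+0+1+0+1+0+0+0+0+0+0+0+0+0+0+0+0+0+1 mod 2 = 0
  s[1] = (0110011001100110011001100110011)·(1101010000000111110100000000011) mod 2 = 0+1+0+0+0+1+0+0+0+0+0+0+0+1+1+0+0+1+0+0+0+0+0+0+0+0+0+0+0+1+1 mod 2 = 1
  s[2] = (0001111000011110000111100001111)·(1101010000000111110100000000011) mod 2 = 0+0+0+1+0+1+0+0+0+0+0+0+0+1+1+0+0+0+0+1+0+0+0+0+0+0+0+0+0+1+1 mod 2 = 1
  s[3] = (0000000111111110000000011111111)·(1101010000000111110100000000011) mod 2 = 0+0+0+0+0+0+0+0+0+0+0+0+0+1+1+0+0+0+0+0+0+0+0+0+0+0+0+0+0+1+1 mod 2 = 0
  s[4] = (0000000000000001111111111111111)·(1101010000000111110100000000011) mod 2 = 0+0+0+0+0+0+0+0+0+0+0+0+0+0+0+1+1+1+0+1+0+0+0+0+0+0+0+0+0+1+1 mod 2 = 0
Syndrome = 01100
Non-zero syndrome: error at position 6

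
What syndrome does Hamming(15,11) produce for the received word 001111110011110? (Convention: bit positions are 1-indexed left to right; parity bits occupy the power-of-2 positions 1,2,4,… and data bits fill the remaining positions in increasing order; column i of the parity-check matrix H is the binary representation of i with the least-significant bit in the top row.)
Syndrome s = H · r^T (mod 2), r = 001111110011110:
  s[0] = (101010101010101)·(001111110011110) mod 2 = 0+0+1+0+1+0+1+0+0+0+1+0+1+0+0 mod 2 = 1
  s[1] = (011001100110011)·(001111110011110) mod 2 = 0+0+1+0+0+1+1+0+0+0+1+0+0+1+0 mod 2 = 1
  s[2] = (000111100001111)·(001111110011110) mod 2 = 0+0+0+1+1+1+1+0+0+0+0+1+1+1+0 mod 2 = 1
  s[3] = (000000011111111)·(001111110011110) mod 2 = 0+0+0+0+0+0+0+1+0+0+1+1+1+1+0 mod 2 = 1
Syndrome = 1111
Non-zero syndrome: error at position 15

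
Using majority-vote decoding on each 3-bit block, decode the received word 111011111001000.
Split into 3-bit blocks and majority-vote each:
  block 1 = 111: 3 ones, 0 zeros → 1
  block 2 = 011: 2 ones, 1 zeros → 1
  block 3 = 111: 3 ones, 0 zeros → 1
  block 4 = 001: 1 ones, 2 zeros → 0
  block 5 = 000: 0 ones, 3 zeros → 0
Decoded = 11100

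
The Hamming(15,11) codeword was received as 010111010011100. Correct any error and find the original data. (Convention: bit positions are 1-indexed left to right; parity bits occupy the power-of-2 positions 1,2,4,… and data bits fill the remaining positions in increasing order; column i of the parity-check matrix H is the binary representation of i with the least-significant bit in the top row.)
Syndrome s = H · r^T (mod 2), r = 010111010011100:
  s[0] = (101010101010101)·(010111010011100) mod 2 = 0+0+0+0+1+0+0+0+0+0+1+0+1+0+0 mod 2 = 1
  s[1] = (011001100110011)·(010111010011100) mod 2 = 0+1+0+0+0+1+0+0+0+0+1+0+0+0+0 mod 2 = 1
  s[2] = (000111100001111)·(010111010011100) mod 2 = 0+0+0+1+1+1+0+0+0+0+0+1+1+0+0 mod 2 = 1
  s[3] = (000000011111111)·(010111010011100) mod 2 = 0+0+0+0+0+0+0+1+0+0+1+1+1+0+0 mod 2 = 0
Syndrome = 1110
Column 7 of H equals this syndrome → error at bit 7 (1-indexed).
Flip bit 7: 010111010011100 → 010111110011100
Extract data bits at positions {3,5,6,7,9,10,11,12,13,14,15}: 01110011100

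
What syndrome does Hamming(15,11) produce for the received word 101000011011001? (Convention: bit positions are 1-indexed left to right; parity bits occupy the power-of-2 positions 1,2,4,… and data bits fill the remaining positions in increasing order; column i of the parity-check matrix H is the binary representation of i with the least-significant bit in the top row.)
Syndrome s = H · r^T (mod 2), r = 101000011011001:
  s[0] = (101010101010101)·(101000011011001) mod 2 = 1+0+1+0+0+0+0+0+1+0+1+0+0+0+1 mod 2 = 1
  s[1] = (011001100110011)·(101000011011001) mod 2 = 0+0+1+0+0+0+0+0+0+0+1+0+0+0+1 mod 2 = 1
  s[2] = (000111100001111)·(101000011011001) mod 2 = 0+0+0+0+0+0+0+0+0+0+0+1+0+0+1 mod 2 = 0
  s[3] = (000000011111111)·(101000011011001) mod 2 = 0+0+0+0+0+0+0+1+1+0+1+1+0+0+1 mod 2 = 1
Syndrome = 1101
Non-zero syndrome: error at position 11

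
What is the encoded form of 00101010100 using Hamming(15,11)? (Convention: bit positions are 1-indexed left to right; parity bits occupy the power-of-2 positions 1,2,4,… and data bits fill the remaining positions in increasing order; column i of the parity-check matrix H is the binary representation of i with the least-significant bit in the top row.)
Codeword c = d · G (mod 2), d = 00101010100:
  c[0] = d·G[:,0] = (00101010100)·(11011010101) mod 2 = 0+0+0+0+1+0+1+0+1+0+0 mod 2 = 1
  c[1] = d·G[:,1] = (00101010100)·(10110110011) mod 2 = 0+0+1+0+0+0+1+0+0+0+0 mod 2 = 0
  c[2] = d·G[:,2] = (00101010100)·(10000000000) mod 2 = 0+0+0+0+0+0+0+0+0+0+0 mod 2 = 0
  c[3] = d·G[:,3] = (00101010100)·(01110001111) mod 2 = 0+0+1+0+0+0+0+0+1+0+0 mod 2 = 0
  c[4] = d·G[:,4] = (00101010100)·(01000000000) mod 2 = 0+0+0+0+0+0+0+0+0+0+0 mod 2 = 0
  c[5] = d·G[:,5] = (00101010100)·(00100000000) mod 2 = 0+0+1+0+0+0+0+0+0+0+0 mod 2 = 1
  c[6] = d·G[:,6] = (00101010100)·(00010000000) mod 2 = 0+0+0+0+0+0+0+0+0+0+0 mod 2 = 0
  c[7] = d·G[:,7] = (00101010100)·(00001111111) mod 2 = 0+0+0+0+1+0+1+0+1+0+0 mod 2 = 1
  c[8] = d·G[:,8] = (00101010100)·(00001000000) mod 2 = 0+0+0+0+1+0+0+0+0+0+0 mod 2 = 1
  c[9] = d·G[:,9] = (00101010100)·(00000100000) mod 2 = 0+0+0+0+0+0+0+0+0+0+0 mod 2 = 0
  c[10] = d·G[:,10] = (00101010100)·(00000010000) mod 2 = 0+0+0+0+0+0+1+0+0+0+0 mod 2 = 1
  c[11] = d·G[:,11] = (00101010100)·(00000001000) mod 2 = 0+0+0+0+0+0+0+0+0+0+0 mod 2 = 0
  c[12] = d·G[:,12] = (00101010100)·(00000000100) mod 2 = 0+0+0+0+0+0+0+0+1+0+0 mod 2 = 1
  c[13] = d·G[:,13] = (00101010100)·(00000000010) mod 2 = 0+0+0+0+0+0+0+0+0+0+0 mod 2 = 0
  c[14] = d·G[:,14] = (00101010100)·(00000000001) mod 2 = 0+0+0+0+0+0+0+0+0+0+0 mod 2 = 0
Codeword = 100001011010100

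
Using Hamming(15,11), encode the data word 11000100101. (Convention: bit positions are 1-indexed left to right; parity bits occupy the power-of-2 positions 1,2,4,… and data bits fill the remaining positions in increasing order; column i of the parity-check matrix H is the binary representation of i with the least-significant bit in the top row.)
Codeword c = d · G (mod 2), d = 11000100101:
  c[0] = d·G[:,0] = (11000100101)·(11011010101) mod 2 = 1+1+0+0+0+0+0+0+1+0+1 mod 2 = 0
  c[1] = d·G[:,1] = (11000100101)·(10110110011) mod 2 = 1+0+0+0+0+1+0+0+0+0+1 mod 2 = 1
  c[2] = d·G[:,2] = (11000100101)·(10000000000) mod 2 = 1+0+0+0+0+0+0+0+0+0+0 mod 2 = 1
  c[3] = d·G[:,3] = (11000100101)·(01110001111) mod 2 = 0+1+0+0+0+0+0+0+1+0+1 mod 2 = 1
  c[4] = d·G[:,4] = (11000100101)·(01000000000) mod 2 = 0+1+0+0+0+0+0+0+0+0+0 mod 2 = 1
  c[5] = d·G[:,5] = (11000100101)·(00100000000) mod 2 = 0+0+0+0+0+0+0+0+0+0+0 mod 2 = 0
  c[6] = d·G[:,6] = (11000100101)·(00010000000) mod 2 = 0+0+0+0+0+0+0+0+0+0+0 mod 2 = 0
  c[7] = d·G[:,7] = (11000100101)·(00001111111) mod 2 = 0+0+0+0+0+1+0+0+1+0+1 mod 2 = 1
  c[8] = d·G[:,8] = (11000100101)·(00001000000) mod 2 = 0+0+0+0+0+0+0+0+0+0+0 mod 2 = 0
  c[9] = d·G[:,9] = (11000100101)·(00000100000) mod 2 = 0+0+0+0+0+1+0+0+0+0+0 mod 2 = 1
  c[10] = d·G[:,10] = (11000100101)·(00000010000) mod 2 = 0+0+0+0+0+0+0+0+0+0+0 mod 2 = 0
  c[11] = d·G[:,11] = (11000100101)·(00000001000) mod 2 = 0+0+0+0+0+0+0+0+0+0+0 mod 2 = 0
  c[12] = d·G[:,12] = (11000100101)·(00000000100) mod 2 = 0+0+0+0+0+0+0+0+1+0+0 mod 2 = 1
  c[13] = d·G[:,13] = (11000100101)·(00000000010) mod 2 = 0+0+0+0+0+0+0+0+0+0+0 mod 2 = 0
  c[14] = d·G[:,14] = (11000100101)·(00000000001) mod 2 = 0+0+0+0+0+0+0+0+0+0+1 mod 2 = 1
Codeword = 011110010100101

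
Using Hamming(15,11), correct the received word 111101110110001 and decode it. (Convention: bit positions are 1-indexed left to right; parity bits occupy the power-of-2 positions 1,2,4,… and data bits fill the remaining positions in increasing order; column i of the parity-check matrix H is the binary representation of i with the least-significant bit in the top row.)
Syndrome s = H · r^T (mod 2), r = 111101110110001:
  s[0] = (101010101010101)·(111101110110001) mod 2 = 1+0+1+0+0+0+1+0+0+0+1+0+0+0+1 mod 2 = 1
  s[1] = (011001100110011)·(111101110110001) mod 2 = 0+1+1+0+0+1+1+0+0+1+1+0+0+0+1 mod 2 = 1
  s[2] = (000111100001111)·(111101110110001) mod 2 = 0+0+0+1+0+1+1+0+0+0+0+0+0+0+1 mod 2 = 0
  s[3] = (000000011111111)·(111101110110001) mod 2 = 0+0+0+0+0+0+0+1+0+1+1+0+0+0+1 mod 2 = 0
Syndrome = 1100
Column 3 of H equals this syndrome → error at bit 3 (1-indexed).
Flip bit 3: 111101110110001 → 110101110110001
Extract data bits at positions {3,5,6,7,9,10,11,12,13,14,15}: 00110110001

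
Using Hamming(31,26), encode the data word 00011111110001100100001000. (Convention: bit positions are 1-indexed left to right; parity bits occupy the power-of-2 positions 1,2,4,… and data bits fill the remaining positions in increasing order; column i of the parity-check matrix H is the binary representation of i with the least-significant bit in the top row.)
Codeword c = d · G (mod 2), d = 00011111110001100100001000:
  c[0] = d·G[:,0] = (00011111110001100100001000)·(11011010101101010101010101) mod 2 = 0+0+0+1+1+0+1+0+1+0+0+0+0+1+0+0+0+1+0+0+0+0+0+0+0+0 mod 2 = 0
  c[1] = d·G[:,1] = (00011111110001100100001000)·(10110110011011001100110011) mod 2 = 0+0+0+1+0+1+1+0+0+1+0+0+0+1+0+0+0+1+0+0+0+0+0+0+0+0 mod 2 = 0
  c[2] = d·G[:,2] = (00011111110001100100001000)·(10000000000000000000000000) mod 2 = 0+0+0+0+0+0+0+0+0+0+0+0+0+0+0+0+0+0+0+0+0+0+0+0+0+0 mod 2 = 0
  c[3] = d·G[:,3] = (00011111110001100100001000)·(01110001111000111100001111) mod 2 = 0+0+0+1+0+0+0+1+1+1+0+0+0+0+1+0+0+1+0+0+0+0+1+0+0+0 mod 2 = 1
  c[4] = d·G[:,4] = (00011111110001100100001000)·(01000000000000000000000000) mod 2 = 0+0+0+0+0+0+0+0+0+0+0+0+0+0+0+0+0+0+0+0+0+0+0+0+0+0 mod 2 = 0
  c[5] = d·G[:,5] = (00011111110001100100001000)·(00100000000000000000000000) mod 2 = 0+0+0+0+0+0+0+0+0+0+0+0+0+0+0+0+0+0+0+0+0+0+0+0+0+0 mod 2 = 0
  c[6] = d·G[:,6] = (00011111110001100100001000)·(00010000000000000000000000) mod 2 = 0+0+0+1+0+0+0+0+0+0+0+0+0+0+0+0+0+0+0+0+0+0+0+0+0+0 mod 2 = 1
  c[7] = d·G[:,7] = (00011111110001100100001000)·(00001111111000000011111111) mod 2 = 0+0+0+0+1+1+1+1+1+1+0+0+0+0+0+0+0+0+0+0+0+0+1+0+0+0 mod 2 = 1
  c[8] = d·G[:,8] = (00011111110001100100001000)·(00001000000000000000000000) mod 2 = 0+0+0+0+1+0+0+0+0+0+0+0+0+0+0+0+0+0+0+0+0+0+0+0+0+0 mod 2 = 1
  c[9] = d·G[:,9] = (00011111110001100100001000)·(00000100000000000000000000) mod 2 = 0+0+0+0+0+1+0+0+0+0+0+0+0+0+0+0+0+0+0+0+0+0+0+0+0+0 mod 2 = 1
  c[10] = d·G[:,10] = (00011111110001100100001000)·(00000010000000000000000000) mod 2 = 0+0+0+0+0+0+1+0+0+0+0+0+0+0+0+0+0+0+0+0+0+0+0+0+0+0 mod 2 = 1
  c[11] = d·G[:,11] = (00011111110001100100001000)·(00000001000000000000000000) mod 2 = 0+0+0+0+0+0+0+1+0+0+0+0+0+0+0+0+0+0+0+0+0+0+0+0+0+0 mod 2 = 1
  c[12] = d·G[:,12] = (00011111110001100100001000)·(00000000100000000000000000) mod 2 = 0+0+0+0+0+0+0+0+1+0+0+0+0+0+0+0+0+0+0+0+0+0+0+0+0+0 mod 2 = 1
  c[13] = d·G[:,13] = (00011111110001100100001000)·(00000000010000000000000000) mod 2 = 0+0+0+0+0+0+0+0+0+1+0+0+0+0+0+0+0+0+0+0+0+0+0+0+0+0 mod 2 = 1
  c[14] = d·G[:,14] = (00011111110001100100001000)·(00000000001000000000000000) mod 2 = 0+0+0+0+0+0+0+0+0+0+0+0+0+0+0+0+0+0+0+0+0+0+0+0+0+0 mod 2 = 0
  c[15] = d·G[:,15] = (00011111110001100100001000)·(00000000000111111111111111) mod 2 = 0+0+0+0+0+0+0+0+0+0+0+0+0+1+1+0+0+1+0+0+0+0+1+0+0+0 mod 2 = 0
  c[16] = d·G[:,16] = (00011111110001100100001000)·(00000000000100000000000000) mod 2 = 0+0+0+0+0+0+0+0+0+0+0+0+0+0+0+0+0+0+0+0+0+0+0+0+0+0 mod 2 = 0
  c[17] = d·G[:,17] = (00011111110001100100001000)·(00000000000010000000000000) mod 2 = 0+0+0+0+0+0+0+0+0+0+0+0+0+0+0+0+0+0+0+0+0+0+0+0+0+0 mod 2 = 0
  c[18] = d·G[:,18] = (00011111110001100100001000)·(00000000000001000000000000) mod 2 = 0+0+0+0+0+0+0+0+0+0+0+0+0+1+0+0+0+0+0+0+0+0+0+0+0+0 mod 2 = 1
  c[19] = d·G[:,19] = (00011111110001100100001000)·(00000000000000100000000000) mod 2 = 0+0+0+0+0+0+0+0+0+0+0+0+0+0+1+0+0+0+0+0+0+0+0+0+0+0 mod 2 = 1
  c[20] = d·G[:,20] = (00011111110001100100001000)·(00000000000000010000000000) mod 2 = 0+0+0+0+0+0+0+0+0+0+0+0+0+0+0+0+0+0+0+0+0+0+0+0+0+0 mod 2 = 0
  c[21] = d·G[:,21] = (00011111110001100100001000)·(00000000000000001000000000) mod 2 = 0+0+0+0+0+0+0+0+0+0+0+0+0+0+0+0+0+0+0+0+0+0+0+0+0+0 mod 2 = 0
  c[22] = d·G[:,22] = (00011111110001100100001000)·(00000000000000000100000000) mod 2 = 0+0+0+0+0+0+0+0+0+0+0+0+0+0+0+0+0+1+0+0+0+0+0+0+0+0 mod 2 = 1
  c[23] = d·G[:,23] = (00011111110001100100001000)·(00000000000000000010000000) mod 2 = 0+0+0+0+0+0+0+0+0+0+0+0+0+0+0+0+0+0+0+0+0+0+0+0+0+0 mod 2 = 0
  c[24] = d·G[:,24] = (00011111110001100100001000)·(00000000000000000001000000) mod 2 = 0+0+0+0+0+0+0+0+0+0+0+0+0+0+0+0+0+0+0+0+0+0+0+0+0+0 mod 2 = 0
  c[25] = d·G[:,25] = (00011111110001100100001000)·(00000000000000000000100000) mod 2 = 0+0+0+0+0+0+0+0+0+0+0+0+0+0+0+0+0+0+0+0+0+0+0+0+0+0 mod 2 = 0
  c[26] = d·G[:,26] = (00011111110001100100001000)·(00000000000000000000010000) mod 2 = 0+0+0+0+0+0+0+0+0+0+0+0+0+0+0+0+0+0+0+0+0+0+0+0+0+0 mod 2 = 0
  c[27] = d·G[:,27] = (00011111110001100100001000)·(00000000000000000000001000) mod 2 = 0+0+0+0+0+0+0+0+0+0+0+0+0+0+0+0+0+0+0+0+0+0+1+0+0+0 mod 2 = 1
  c[28] = d·G[:,28] = (00011111110001100100001000)·(00000000000000000000000100) mod 2 = 0+0+0+0+0+0+0+0+0+0+0+0+0+0+0+0+0+0+0+0+0+0+0+0+0+0 mod 2 = 0
  c[29] = d·G[:,29] = (00011111110001100100001000)·(00000000000000000000000010) mod 2 = 0+0+0+0+0+0+0+0+0+0+0+0+0+0+0+0+0+0+0+0+0+0+0+0+0+0 mod 2 = 0
  c[30] = d·G[:,30] = (00011111110001100100001000)·(00000000000000000000000001) mod 2 = 0+0+0+0+0+0+0+0+0+0+0+0+0+0+0+0+0+0+0+0+0+0+0+0+0+0 mod 2 = 0
Codeword = 0001001111111100001100100001000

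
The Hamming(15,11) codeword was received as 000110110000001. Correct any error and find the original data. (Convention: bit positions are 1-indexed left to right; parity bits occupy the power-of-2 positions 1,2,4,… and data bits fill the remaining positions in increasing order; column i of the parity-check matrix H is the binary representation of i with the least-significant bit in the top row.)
Syndrome s = H · r^T (mod 2), r = 000110110000001:
  s[0] = (101010101010101)·(000110110000001) mod 2 = 0+0+0+0+1+0+1+0+0+0+0+0+0+0+1 mod 2 = 1
  s[1] = (011001100110011)·(000110110000001) mod 2 = 0+0+0+0+0+0+1+0+0+0+0+0+0+0+1 mod 2 = 0
  s[2] = (000111100001111)·(000110110000001) mod 2 = 0+0+0+1+1+0+1+0+0+0+0+0+0+0+1 mod 2 = 0
  s[3] = (000000011111111)·(000110110000001) mod 2 = 0+0+0+0+0+0+0+1+0+0+0+0+0+0+1 mod 2 = 0
Syndrome = 1000
Column 1 of H equals this syndrome → error at bit 1 (1-indexed).
Flip bit 1: 000110110000001 → 100110110000001
Extract data bits at positions {3,5,6,7,9,10,11,12,13,14,15}: 01010000001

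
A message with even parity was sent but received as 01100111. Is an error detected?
Sum of received bits: 0+1+1+0+0+1+1+1 = 5; 5 mod 2 = 1. Result is 1 ≠ 0 → error detected.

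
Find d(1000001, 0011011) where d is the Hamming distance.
XOR = 1011010, count of 1s = 4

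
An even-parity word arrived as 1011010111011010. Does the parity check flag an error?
Sum of received bits: 1+0+1+1+0+1+0+1+1+1+0+1+1+0+1+0 = 10; 10 mod 2 = 0. Result is 0 → no error detected.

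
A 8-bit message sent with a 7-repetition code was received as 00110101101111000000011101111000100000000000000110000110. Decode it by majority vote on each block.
Split into 7-bit blocks and majority-vote each:
  block 1 = 0011010: 3 ones, 4 zeros → 0
  block 2 = 1101111: 6 ones, 1 zeros → 1
  block 3 = 0000000: 0 ones, 7 zeros → 0
  block 4 = 1110111: 6 ones, 1 zeros → 1
  block 5 = 1000100: 2 ones, 5 zeros → 0
  block 6 = 0000000: 0 ones, 7 zeros → 0
  block 7 = 0000011: 2 ones, 5 zeros → 0
  block 8 = 0000110: 2 ones, 5 zeros → 0
Decoded = 01010000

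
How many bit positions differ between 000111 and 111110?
XOR = 111001, count of 1s = 4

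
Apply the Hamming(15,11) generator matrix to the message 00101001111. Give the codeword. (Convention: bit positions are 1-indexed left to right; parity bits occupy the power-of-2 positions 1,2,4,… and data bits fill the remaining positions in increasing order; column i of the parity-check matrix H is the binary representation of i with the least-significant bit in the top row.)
Codeword c = d · G (mod 2), d = 00101001111:
  c[0] = d·G[:,0] = (00101001111)·(11011010101) mod 2 = 0+0+0+0+1+0+0+0+1+0+1 mod 2 = 1
  c[1] = d·G[:,1] = (00101001111)·(10110110011) mod 2 = 0+0+1+0+0+0+0+0+0+1+1 mod 2 = 1
  c[2] = d·G[:,2] = (00101001111)·(10000000000) mod 2 = 0+0+0+0+0+0+0+0+0+0+0 mod 2 = 0
  c[3] = d·G[:,3] = (00101001111)·(01110001111) mod 2 = 0+0+1+0+0+0+0+1+1+1+1 mod 2 = 1
  c[4] = d·G[:,4] = (00101001111)·(01000000000) mod 2 = 0+0+0+0+0+0+0+0+0+0+0 mod 2 = 0
  c[5] = d·G[:,5] = (00101001111)·(00100000000) mod 2 = 0+0+1+0+0+0+0+0+0+0+0 mod 2 = 1
  c[6] = d·G[:,6] = (00101001111)·(00010000000) mod 2 = 0+0+0+0+0+0+0+0+0+0+0 mod 2 = 0
  c[7] = d·G[:,7] = (00101001111)·(00001111111) mod 2 = 0+0+0+0+1+0+0+1+1+1+1 mod 2 = 1
  c[8] = d·G[:,8] = (00101001111)·(00001000000) mod 2 = 0+0+0+0+1+0+0+0+0+0+0 mod 2 = 1
  c[9] = d·G[:,9] = (00101001111)·(00000100000) mod 2 = 0+0+0+0+0+0+0+0+0+0+0 mod 2 = 0
  c[10] = d·G[:,10] = (00101001111)·(00000010000) mod 2 = 0+0+0+0+0+0+0+0+0+0+0 mod 2 = 0
  c[11] = d·G[:,11] = (00101001111)·(00000001000) mod 2 = 0+0+0+0+0+0+0+1+0+0+0 mod 2 = 1
  c[12] = d·G[:,12] = (00101001111)·(00000000100) mod 2 = 0+0+0+0+0+0+0+0+1+0+0 mod 2 = 1
  c[13] = d·G[:,13] = (00101001111)·(00000000010) mod 2 = 0+0+0+0+0+0+0+0+0+1+0 mod 2 = 1
  c[14] = d·G[:,14] = (00101001111)·(00000000001) mod 2 = 0+0+0+0+0+0+0+0+0+0+1 mod 2 = 1
Codeword = 110101011001111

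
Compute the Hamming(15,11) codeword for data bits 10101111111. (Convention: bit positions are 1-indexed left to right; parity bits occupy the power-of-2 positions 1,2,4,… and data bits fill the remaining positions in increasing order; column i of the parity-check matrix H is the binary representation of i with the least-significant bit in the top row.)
Codeword c = d · G (mod 2), d = 10101111111:
  c[0] = d·G[:,0] = (10101111111)·(11011010101) mod 2 = 1+0+0+0+1+0+1+0+1+0+1 mod 2 = 1
  c[1] = d·G[:,1] = (10101111111)·(10110110011) mod 2 = 1+0+1+0+0+1+1+0+0+1+1 mod 2 = 0
  c[2] = d·G[:,2] = (10101111111)·(10000000000) mod 2 = 1+0+0+0+0+0+0+0+0+0+0 mod 2 = 1
  c[3] = d·G[:,3] = (10101111111)·(01110001111) mod 2 = 0+0+1+0+0+0+0+1+1+1+1 mod 2 = 1
  c[4] = d·G[:,4] = (10101111111)·(01000000000) mod 2 = 0+0+0+0+0+0+0+0+0+0+0 mod 2 = 0
  c[5] = d·G[:,5] = (10101111111)·(00100000000) mod 2 = 0+0+1+0+0+0+0+0+0+0+0 mod 2 = 1
  c[6] = d·G[:,6] = (10101111111)·(00010000000) mod 2 = 0+0+0+0+0+0+0+0+0+0+0 mod 2 = 0
  c[7] = d·G[:,7] = (10101111111)·(00001111111) mod 2 = 0+0+0+0+1+1+1+1+1+1+1 mod 2 = 1
  c[8] = d·G[:,8] = (10101111111)·(00001000000) mod 2 = 0+0+0+0+1+0+0+0+0+0+0 mod 2 = 1
  c[9] = d·G[:,9] = (10101111111)·(00000100000) mod 2 = 0+0+0+0+0+1+0+0+0+0+0 mod 2 = 1
  c[10] = d·G[:,10] = (10101111111)·(00000010000) mod 2 = 0+0+0+0+0+0+1+0+0+0+0 mod 2 = 1
  c[11] = d·G[:,11] = (10101111111)·(00000001000) mod 2 = 0+0+0+0+0+0+0+1+0+0+0 mod 2 = 1
  c[12] = d·G[:,12] = (10101111111)·(00000000100) mod 2 = 0+0+0+0+0+0+0+0+1+0+0 mod 2 = 1
  c[13] = d·G[:,13] = (10101111111)·(00000000010) mod 2 = 0+0+0+0+0+0+0+0+0+1+0 mod 2 = 1
  c[14] = d·G[:,14] = (10101111111)·(00000000001) mod 2 = 0+0+0+0+0+0+0+0+0+0+1 mod 2 = 1
Codeword = 101101011111111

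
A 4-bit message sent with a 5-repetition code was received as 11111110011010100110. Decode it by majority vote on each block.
Split into 5-bit blocks and majority-vote each:
  block 1 = 11111: 5 ones, 0 zeros → 1
  block 2 = 11001: 3 ones, 2 zeros → 1
  block 3 = 10101: 3 ones, 2 zeros → 1
  block 4 = 00110: 2 ones, 3 zeros → 0
Decoded = 1110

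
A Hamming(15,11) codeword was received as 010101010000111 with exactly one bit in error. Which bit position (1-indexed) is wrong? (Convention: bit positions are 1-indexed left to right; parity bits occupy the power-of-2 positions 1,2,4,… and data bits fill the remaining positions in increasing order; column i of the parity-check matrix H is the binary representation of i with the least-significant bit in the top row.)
Syndrome s = H · r^T (mod 2), r = 010101010000111:
  s[0] = (101010101010101)·(010101010000111) mod 2 = 0+0+0+0+0+0+0+0+0+0+0+0+1+0+1 mod 2 = 0
  s[1] = (011001100110011)·(010101010000111) mod 2 = 0+1+0+0+0+1+0+0+0+0+0+0+0+1+1 mod 2 = 0
  s[2] = (000111100001111)·(010101010000111) mod 2 = 0+0+0+1+0+1+0+0+0+0+0+0+1+1+1 mod 2 = 1
  s[3] = (000000011111111)·(010101010000111) mod 2 = 0+0+0+0+0+0+0+1+0+0+0+0+1+1+1 mod 2 = 0
Syndrome = 0010
Column i of H is the binary representation of i, so the syndrome is the binary index of the flipped bit.
Read s = 0010 with s[0] as LSB: 0·2^0 + 0·2^1 + 1·2^2 + 0·2^3 = 4.
Error is at bit position 4.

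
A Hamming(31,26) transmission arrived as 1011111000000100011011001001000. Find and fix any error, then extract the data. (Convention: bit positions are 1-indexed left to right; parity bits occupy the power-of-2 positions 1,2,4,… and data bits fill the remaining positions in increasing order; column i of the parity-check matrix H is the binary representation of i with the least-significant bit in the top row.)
Syndrome s = H · r^T (mod 2), r = 1011111000000100011011001001000:
  s[0] = (1010101010101010101010101010101)·(1011111000000100011011001001000) mod 2 = 1+0+1+0+1+0+1+0+0+0+0+0+0+0+0+0+0+0+1+0+1+0+0+0+1+0+0+0+0+0+0 mod 2 = 1
  s[1] = (0110011001100110011001100110011)·(1011111000000100011011001001000) mod 2 = 0+0+1+0+0+1+1+0+0+0+0+0+0+1+0+0+0+1+1+0+0+1+0+0+0+0+0+0+0+0+0 mod 2 = 1
  s[2] = (0001111000011110000111100001111)·(1011111000000100011011001001000) mod 2 = 0+0+0+1+1+1+1+0+0+0+0+0+0+1+0+0+0+0+0+0+1+1+0+0+0+0+0+1+0+0+0 mod 2 = 0
  s[3] = (0000000111111110000000011111111)·(1011111000000100011011001001000) mod 2 = 0+0+0+0+0+0+0+0+0+0+0+0+0+1+0+0+0+0+0+0+0+0+0+0+1+0+0+1+0+0+0 mod 2 = 1
  s[4] = (0000000000000001111111111111111)·(1011111000000100011011001001000) mod 2 = 0+0+0+0+0+0+0+0+0+0+0+0+0+0+0+0+0+1+1+0+1+1+0+0+1+0+0+1+0+0+0 mod 2 = 0
Syndrome = 11010
Column 11 of H equals this syndrome → error at bit 11 (1-indexed).
Flip bit 11: 1011111000000100011011001001000 → 1011111000100100011011001001000
Extract data bits at positions {3,5,6,7,9,10,11,12,13,14,15,17,18,19,20,21,22,23,24,25,26,27,28,29,30,31}: 11110010010011011001001000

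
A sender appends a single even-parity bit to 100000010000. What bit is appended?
Sum of data bits: 1+0+0+0+0+0+0+1+0+0+0+0 = 2.
2 mod 2 = 0, so parity bit = 0.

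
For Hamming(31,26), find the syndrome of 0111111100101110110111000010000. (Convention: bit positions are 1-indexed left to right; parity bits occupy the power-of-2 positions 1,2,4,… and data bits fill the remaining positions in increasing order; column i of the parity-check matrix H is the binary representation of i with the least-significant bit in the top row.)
Syndrome s = H · r^T (mod 2), r = 0111111100101110110111000010000:
  s[0] = (1010101010101010101010101010101)·(0111111100101110110111000010000) mod 2 = 0+0+1+0+1+0+1+0+0+0+1+0+1+0+1+0+1+0+0+0+1+0+0+0+0+0+1+0+0+0+0 mod 2 = 1
  s[1] = (0110011001100110011001100110011)·(0111111100101110110111000010000) mod 2 = 0+1+1+0+0+1+1+0+0+0+1+0+0+1+1+0+0+1+0+0+0+1+0+0+0+0+1+0+0+0+0 mod 2 = 0
  s[2] = (0001111000011110000111100001111)·(0111111100101110110111000010000) mod 2 = 0+0+0+1+1+1+1+0+0+0+0+0+1+1+1+0+0+0+0+1+1+1+0+0+0+0+0+0+0+0+0 mod 2 = 0
  s[3] = (0000000111111110000000011111111)·(0111111100101110110111000010000) mod 2 = 0+0+0+0+0+0+0+1+0+0+1+0+1+1+1+0+0+0+0+0+0+0+0+0+0+0+1+0+0+0+0 mod 2 = 0
  s[4] = (0000000000000001111111111111111)·(0111111100101110110111000010000) mod 2 = 0+0+0+0+0+0+0+0+0+0+0+0+0+0+0+0+1+1+0+1+1+1+0+0+0+0+1+0+0+0+0 mod 2 = 0
Syndrome = 10000
Non-zero syndrome: error at position 1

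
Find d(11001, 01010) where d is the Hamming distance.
XOR = 10011, count of 1s = 3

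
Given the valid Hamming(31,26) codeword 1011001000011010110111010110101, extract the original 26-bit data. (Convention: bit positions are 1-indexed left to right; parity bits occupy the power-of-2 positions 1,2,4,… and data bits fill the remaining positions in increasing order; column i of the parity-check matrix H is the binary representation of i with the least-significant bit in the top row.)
Parity bits occupy power-of-2 positions; data bits are at positions {3,5,6,7,9,10,11,12,13,14,15,17,18,19,20,21,22,23,24,25,26,27,28,29,30,31} (1-indexed).
Extract: c[3]=1 c[5]=0 c[6]=0 c[7]=1 c[9]=0 c[10]=0 c[11]=0 c[12]=1 c[13]=1 c[14]=0 c[15]=1 c[17]=1 c[18]=1 c[19]=0 c[20]=1 c[21]=1 c[22]=1 c[23]=0 c[24]=1 c[25]=0 c[26]=1 c[27]=1 c[28]=0 c[29]=1 c[30]=0 c[31]=1
Data = 10010001101110111010110101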